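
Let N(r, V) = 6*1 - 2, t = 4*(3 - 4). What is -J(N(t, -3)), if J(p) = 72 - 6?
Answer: -66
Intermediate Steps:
t = -4 (t = 4*(-1) = -4)
N(r, V) = 4 (N(r, V) = 6 - 2 = 4)
J(p) = 66
-J(N(t, -3)) = -1*66 = -66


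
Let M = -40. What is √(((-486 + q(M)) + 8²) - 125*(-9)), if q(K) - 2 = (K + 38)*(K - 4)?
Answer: √793 ≈ 28.160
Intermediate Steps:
q(K) = 2 + (-4 + K)*(38 + K) (q(K) = 2 + (K + 38)*(K - 4) = 2 + (38 + K)*(-4 + K) = 2 + (-4 + K)*(38 + K))
√(((-486 + q(M)) + 8²) - 125*(-9)) = √(((-486 + (-150 + (-40)² + 34*(-40))) + 8²) - 125*(-9)) = √(((-486 + (-150 + 1600 - 1360)) + 64) + 1125) = √(((-486 + 90) + 64) + 1125) = √((-396 + 64) + 1125) = √(-332 + 1125) = √793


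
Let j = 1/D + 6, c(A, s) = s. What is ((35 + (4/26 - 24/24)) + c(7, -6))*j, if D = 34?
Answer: 37515/221 ≈ 169.75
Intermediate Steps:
j = 205/34 (j = 1/34 + 6 = 205/34 ≈ 6.0294)
((35 + (4/26 - 24/24)) + c(7, -6))*j = ((35 + (4/26 - 24/24)) - 6)*(205/34) = ((35 + (4*(1/26) - 24*1/24)) - 6)*(205/34) = ((35 + (2/13 - 1)) - 6)*(205/34) = ((35 - 11/13) - 6)*(205/34) = (444/13 - 6)*(205/34) = (366/13)*(205/34) = 37515/221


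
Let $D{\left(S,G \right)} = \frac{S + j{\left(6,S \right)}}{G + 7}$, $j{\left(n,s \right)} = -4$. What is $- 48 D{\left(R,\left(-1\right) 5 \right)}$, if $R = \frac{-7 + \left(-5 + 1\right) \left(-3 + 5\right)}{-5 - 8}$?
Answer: $\frac{888}{13} \approx 68.308$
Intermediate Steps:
$R = \frac{15}{13}$ ($R = \frac{-7 - 8}{-13} = \left(-7 - 8\right) \left(- \frac{1}{13}\right) = \left(-15\right) \left(- \frac{1}{13}\right) = \frac{15}{13} \approx 1.1538$)
$D{\left(S,G \right)} = \frac{-4 + S}{7 + G}$ ($D{\left(S,G \right)} = \frac{S - 4}{G + 7} = \frac{-4 + S}{7 + G}$)
$- 48 D{\left(R,\left(-1\right) 5 \right)} = - 48 \frac{-4 + \frac{15}{13}}{7 - 5} = - 48 \frac{1}{7 - 5} \left(- \frac{37}{13}\right) = - 48 \cdot \frac{1}{2} \left(- \frac{37}{13}\right) = \left(-48\right) \left(- \frac{37}{26}\right) = \frac{888}{13}$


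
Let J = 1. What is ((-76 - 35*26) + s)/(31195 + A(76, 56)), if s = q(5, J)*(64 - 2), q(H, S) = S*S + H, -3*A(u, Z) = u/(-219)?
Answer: -403398/20495191 ≈ -0.019683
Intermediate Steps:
A(u, Z) = u/657 (A(u, Z) = -u/(3*(-219)) = -u*(-1)/(3*219) = -(-1)*u/657 = u/657)
q(H, S) = H + S² (q(H, S) = S² + H = H + S²)
s = 372 (s = (5 + 1²)*(64 - 2) = (5 + 1)*62 = 6*62 = 372)
((-76 - 35*26) + s)/(31195 + A(76, 56)) = ((-76 - 35*26) + 372)/(31195 + (1/657)*76) = ((-76 - 910) + 372)/(31195 + 76/657) = (-986 + 372)/(20495191/657) = -614*657/20495191 = -403398/20495191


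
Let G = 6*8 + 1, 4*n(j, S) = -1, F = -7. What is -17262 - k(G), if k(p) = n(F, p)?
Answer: -69047/4 ≈ -17262.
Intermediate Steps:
n(j, S) = -¼ (n(j, S) = (¼)*(-1) = -¼)
G = 49 (G = 48 + 1 = 49)
k(p) = -¼
-17262 - k(G) = -17262 - 1*(-¼) = -17262 + ¼ = -69047/4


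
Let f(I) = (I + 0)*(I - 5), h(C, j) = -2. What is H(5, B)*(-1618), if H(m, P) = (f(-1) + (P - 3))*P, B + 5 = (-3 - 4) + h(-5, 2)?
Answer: -249172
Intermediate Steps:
f(I) = I*(-5 + I)
B = -14 (B = -5 + ((-3 - 4) - 2) = -5 + (-7 - 2) = -5 - 9 = -14)
H(m, P) = P*(3 + P) (H(m, P) = (-(-5 - 1) + (P - 3))*P = (-1*(-6) + (-3 + P))*P = (6 + (-3 + P))*P = (3 + P)*P = P*(3 + P))
H(5, B)*(-1618) = -14*(3 - 14)*(-1618) = -14*(-11)*(-1618) = 154*(-1618) = -249172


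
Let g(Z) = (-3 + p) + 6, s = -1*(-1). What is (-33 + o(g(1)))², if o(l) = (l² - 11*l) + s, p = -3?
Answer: 1024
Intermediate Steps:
s = 1
g(Z) = 0 (g(Z) = (-3 - 3) + 6 = -6 + 6 = 0)
o(l) = 1 + l² - 11*l (o(l) = (l² - 11*l) + 1 = 1 + l² - 11*l)
(-33 + o(g(1)))² = (-33 + (1 + 0² - 11*0))² = (-33 + (1 + 0 + 0))² = (-33 + 1)² = (-32)² = 1024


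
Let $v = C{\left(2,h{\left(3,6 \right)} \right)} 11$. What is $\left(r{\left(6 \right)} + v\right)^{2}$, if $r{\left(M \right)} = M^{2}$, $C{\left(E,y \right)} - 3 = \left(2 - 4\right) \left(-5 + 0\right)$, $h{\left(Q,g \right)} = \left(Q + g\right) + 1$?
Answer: $32041$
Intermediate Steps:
$h{\left(Q,g \right)} = 1 + Q + g$
$C{\left(E,y \right)} = 13$ ($C{\left(E,y \right)} = 3 + \left(2 - 4\right) \left(-5 + 0\right) = 3 - -10 = 3 + 10 = 13$)
$v = 143$ ($v = 13 \cdot 11 = 143$)
$\left(r{\left(6 \right)} + v\right)^{2} = \left(6^{2} + 143\right)^{2} = \left(36 + 143\right)^{2} = 179^{2} = 32041$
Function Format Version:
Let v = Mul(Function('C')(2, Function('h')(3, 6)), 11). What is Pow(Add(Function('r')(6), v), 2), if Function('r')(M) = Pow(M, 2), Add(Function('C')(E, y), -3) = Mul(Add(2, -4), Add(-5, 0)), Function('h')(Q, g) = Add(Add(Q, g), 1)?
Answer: 32041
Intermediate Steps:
Function('h')(Q, g) = Add(1, Q, g)
Function('C')(E, y) = 13 (Function('C')(E, y) = Add(3, Mul(Add(2, -4), Add(-5, 0))) = Add(3, Mul(-2, -5)) = Add(3, 10) = 13)
v = 143 (v = Mul(13, 11) = 143)
Pow(Add(Function('r')(6), v), 2) = Pow(Add(Pow(6, 2), 143), 2) = Pow(Add(36, 143), 2) = Pow(179, 2) = 32041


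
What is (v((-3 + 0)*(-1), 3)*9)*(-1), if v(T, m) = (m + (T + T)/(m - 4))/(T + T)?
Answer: 9/2 ≈ 4.5000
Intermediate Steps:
v(T, m) = (m + 2*T/(-4 + m))/(2*T) (v(T, m) = (m + (2*T)/(-4 + m))/((2*T)) = (m + 2*T/(-4 + m))*(1/(2*T)) = (m + 2*T/(-4 + m))/(2*T))
(v((-3 + 0)*(-1), 3)*9)*(-1) = ((((-3 + 0)*(-1) + (½)*3² - 2*3)/((((-3 + 0)*(-1)))*(-4 + 3)))*9)*(-1) = (((-3*(-1) + (½)*9 - 6)/(-3*(-1)*(-1)))*9)*(-1) = ((-1*(3 + 9/2 - 6)/3)*9)*(-1) = (((⅓)*(-1)*(3/2))*9)*(-1) = -½*9*(-1) = -9/2*(-1) = 9/2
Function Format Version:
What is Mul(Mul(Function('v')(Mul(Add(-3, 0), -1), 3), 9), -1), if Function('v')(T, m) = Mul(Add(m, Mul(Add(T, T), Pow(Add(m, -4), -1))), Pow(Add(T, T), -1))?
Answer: Rational(9, 2) ≈ 4.5000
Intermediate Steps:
Function('v')(T, m) = Mul(Rational(1, 2), Pow(T, -1), Add(m, Mul(2, T, Pow(Add(-4, m), -1)))) (Function('v')(T, m) = Mul(Add(m, Mul(Mul(2, T), Pow(Add(-4, m), -1))), Pow(Mul(2, T), -1)) = Mul(Add(m, Mul(2, T, Pow(Add(-4, m), -1))), Mul(Rational(1, 2), Pow(T, -1))) = Mul(Rational(1, 2), Pow(T, -1), Add(m, Mul(2, T, Pow(Add(-4, m), -1)))))
Mul(Mul(Function('v')(Mul(Add(-3, 0), -1), 3), 9), -1) = Mul(Mul(Mul(Pow(Mul(Add(-3, 0), -1), -1), Pow(Add(-4, 3), -1), Add(Mul(Add(-3, 0), -1), Mul(Rational(1, 2), Pow(3, 2)), Mul(-2, 3))), 9), -1) = Mul(Mul(Mul(Pow(Mul(-3, -1), -1), Pow(-1, -1), Add(Mul(-3, -1), Mul(Rational(1, 2), 9), -6)), 9), -1) = Mul(Mul(Mul(Pow(3, -1), -1, Add(3, Rational(9, 2), -6)), 9), -1) = Mul(Mul(Mul(Rational(1, 3), -1, Rational(3, 2)), 9), -1) = Mul(Mul(Rational(-1, 2), 9), -1) = Mul(Rational(-9, 2), -1) = Rational(9, 2)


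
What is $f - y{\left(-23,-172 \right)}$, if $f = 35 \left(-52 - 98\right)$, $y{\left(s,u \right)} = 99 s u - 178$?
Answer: $-396716$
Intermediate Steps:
$y{\left(s,u \right)} = -178 + 99 s u$ ($y{\left(s,u \right)} = 99 s u - 178 = -178 + 99 s u$)
$f = -5250$ ($f = 35 \left(-150\right) = -5250$)
$f - y{\left(-23,-172 \right)} = -5250 - \left(-178 + 99 \left(-23\right) \left(-172\right)\right) = -5250 - \left(-178 + 391644\right) = -5250 - 391466 = -396716$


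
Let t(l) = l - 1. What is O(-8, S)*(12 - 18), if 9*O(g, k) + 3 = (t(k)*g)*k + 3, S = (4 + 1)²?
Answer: 3200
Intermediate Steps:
t(l) = -1 + l
S = 25 (S = 5² = 25)
O(g, k) = g*k*(-1 + k)/9 (O(g, k) = -⅓ + (((-1 + k)*g)*k + 3)/9 = -⅓ + ((g*(-1 + k))*k + 3)/9 = -⅓ + (g*k*(-1 + k) + 3)/9 = -⅓ + (3 + g*k*(-1 + k))/9 = -⅓ + (⅓ + g*k*(-1 + k)/9) = g*k*(-1 + k)/9)
O(-8, S)*(12 - 18) = ((⅑)*(-8)*25*(-1 + 25))*(12 - 18) = ((⅑)*(-8)*25*24)*(-6) = -1600/3*(-6) = 3200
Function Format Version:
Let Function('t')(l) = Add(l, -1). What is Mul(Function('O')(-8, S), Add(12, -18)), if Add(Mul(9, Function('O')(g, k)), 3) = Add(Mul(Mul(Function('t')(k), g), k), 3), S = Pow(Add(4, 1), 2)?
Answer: 3200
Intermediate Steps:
Function('t')(l) = Add(-1, l)
S = 25 (S = Pow(5, 2) = 25)
Function('O')(g, k) = Mul(Rational(1, 9), g, k, Add(-1, k)) (Function('O')(g, k) = Add(Rational(-1, 3), Mul(Rational(1, 9), Add(Mul(Mul(Add(-1, k), g), k), 3))) = Add(Rational(-1, 3), Mul(Rational(1, 9), Add(Mul(Mul(g, Add(-1, k)), k), 3))) = Add(Rational(-1, 3), Mul(Rational(1, 9), Add(Mul(g, k, Add(-1, k)), 3))) = Add(Rational(-1, 3), Mul(Rational(1, 9), Add(3, Mul(g, k, Add(-1, k))))) = Add(Rational(-1, 3), Add(Rational(1, 3), Mul(Rational(1, 9), g, k, Add(-1, k)))) = Mul(Rational(1, 9), g, k, Add(-1, k)))
Mul(Function('O')(-8, S), Add(12, -18)) = Mul(Mul(Rational(1, 9), -8, 25, Add(-1, 25)), Add(12, -18)) = Mul(Mul(Rational(1, 9), -8, 25, 24), -6) = Mul(Rational(-1600, 3), -6) = 3200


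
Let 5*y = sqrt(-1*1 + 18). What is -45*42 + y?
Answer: -1890 + sqrt(17)/5 ≈ -1889.2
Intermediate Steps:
y = sqrt(17)/5 (y = sqrt(-1*1 + 18)/5 = sqrt(-1 + 18)/5 = sqrt(17)/5 ≈ 0.82462)
-45*42 + y = -45*42 + sqrt(17)/5 = -1890 + sqrt(17)/5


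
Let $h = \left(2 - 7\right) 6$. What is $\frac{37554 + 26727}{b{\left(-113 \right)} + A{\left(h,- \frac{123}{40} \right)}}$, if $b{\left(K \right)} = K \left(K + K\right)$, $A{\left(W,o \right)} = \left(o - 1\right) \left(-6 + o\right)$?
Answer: $\frac{102849600}{40919969} \approx 2.5134$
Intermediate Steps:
$h = -30$ ($h = \left(-5\right) 6 = -30$)
$A{\left(W,o \right)} = \left(-1 + o\right) \left(-6 + o\right)$ ($A{\left(W,o \right)} = \left(o - 1\right) \left(-6 + o\right) = \left(-1 + o\right) \left(-6 + o\right)$)
$b{\left(K \right)} = 2 K^{2}$ ($b{\left(K \right)} = K 2 K = 2 K^{2}$)
$\frac{37554 + 26727}{b{\left(-113 \right)} + A{\left(h,- \frac{123}{40} \right)}} = \frac{37554 + 26727}{2 \left(-113\right)^{2} + \left(6 + \left(- \frac{123}{40}\right)^{2} - 7 \left(- \frac{123}{40}\right)\right)} = \frac{64281}{2 \cdot 12769 + \left(6 + \left(\left(-123\right) \frac{1}{40}\right)^{2} - 7 \left(\left(-123\right) \frac{1}{40}\right)\right)} = \frac{64281}{25538 + \left(6 + \left(- \frac{123}{40}\right)^{2} - - \frac{861}{40}\right)} = \frac{64281}{25538 + \left(6 + \frac{15129}{1600} + \frac{861}{40}\right)} = \frac{64281}{25538 + \frac{59169}{1600}} = \frac{64281}{\frac{40919969}{1600}} = 64281 \cdot \frac{1600}{40919969} = \frac{102849600}{40919969}$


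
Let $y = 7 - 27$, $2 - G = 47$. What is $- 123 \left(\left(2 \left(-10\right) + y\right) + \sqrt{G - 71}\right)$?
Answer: $4920 - 246 i \sqrt{29} \approx 4920.0 - 1324.8 i$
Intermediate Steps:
$G = -45$ ($G = 2 - 47 = -45$)
$y = -20$ ($y = 7 - 27 = -20$)
$- 123 \left(\left(2 \left(-10\right) + y\right) + \sqrt{G - 71}\right) = - 123 \left(\left(2 \left(-10\right) - 20\right) + \sqrt{-45 - 71}\right) = - 123 \left(\left(-20 - 20\right) + \sqrt{-116}\right) = - 123 \left(-40 + 2 i \sqrt{29}\right) = 4920 - 246 i \sqrt{29}$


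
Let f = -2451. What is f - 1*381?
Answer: -2832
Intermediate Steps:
f - 1*381 = -2451 - 1*381 = -2451 - 381 = -2832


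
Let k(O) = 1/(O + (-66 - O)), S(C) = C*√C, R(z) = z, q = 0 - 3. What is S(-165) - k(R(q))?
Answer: 1/66 - 165*I*√165 ≈ 0.015152 - 2119.5*I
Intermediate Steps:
q = -3
S(C) = C^(3/2)
k(O) = -1/66 (k(O) = 1/(-66) = -1/66)
S(-165) - k(R(q)) = (-165)^(3/2) - 1*(-1/66) = -165*I*√165 + 1/66 = 1/66 - 165*I*√165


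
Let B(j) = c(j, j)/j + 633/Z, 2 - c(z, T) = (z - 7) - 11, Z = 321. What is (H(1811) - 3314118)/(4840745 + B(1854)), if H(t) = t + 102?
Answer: -328534301745/480148753283 ≈ -0.68423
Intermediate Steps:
H(t) = 102 + t
c(z, T) = 20 - z (c(z, T) = 2 - ((z - 7) - 11) = 2 - ((-7 + z) - 11) = 2 - (-18 + z) = 2 + (18 - z) = 20 - z)
B(j) = 211/107 + (20 - j)/j (B(j) = (20 - j)/j + 633/321 = (20 - j)/j + 633*(1/321) = (20 - j)/j + 211/107 = 211/107 + (20 - j)/j)
(H(1811) - 3314118)/(4840745 + B(1854)) = ((102 + 1811) - 3314118)/(4840745 + (104/107 + 20/1854)) = (1913 - 3314118)/(4840745 + (104/107 + 20*(1/1854))) = -3312205/(4840745 + (104/107 + 10/927)) = -3312205/(4840745 + 97478/99189) = -3312205/480148753283/99189 = -3312205*99189/480148753283 = -328534301745/480148753283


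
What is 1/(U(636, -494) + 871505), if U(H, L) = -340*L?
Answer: 1/1039465 ≈ 9.6203e-7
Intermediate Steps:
1/(U(636, -494) + 871505) = 1/(-340*(-494) + 871505) = 1/(167960 + 871505) = 1/1039465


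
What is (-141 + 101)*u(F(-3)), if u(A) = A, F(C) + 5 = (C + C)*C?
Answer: -520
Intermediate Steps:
F(C) = -5 + 2*C**2 (F(C) = -5 + (C + C)*C = -5 + (2*C)*C = -5 + 2*C**2)
(-141 + 101)*u(F(-3)) = (-141 + 101)*(-5 + 2*(-3)**2) = -40*(-5 + 2*9) = -40*(-5 + 18) = -40*13 = -520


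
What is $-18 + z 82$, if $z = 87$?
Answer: $7116$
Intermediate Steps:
$-18 + z 82 = -18 + 87 \cdot 82 = -18 + 7134 = 7116$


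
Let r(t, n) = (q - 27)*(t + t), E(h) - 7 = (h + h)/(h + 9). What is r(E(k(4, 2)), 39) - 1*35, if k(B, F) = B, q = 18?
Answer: -2237/13 ≈ -172.08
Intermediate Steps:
E(h) = 7 + 2*h/(9 + h) (E(h) = 7 + (h + h)/(h + 9) = 7 + (2*h)/(9 + h) = 7 + 2*h/(9 + h))
r(t, n) = -18*t (r(t, n) = (18 - 27)*(t + t) = -18*t)
r(E(k(4, 2)), 39) - 1*35 = -162*(7 + 4)/(9 + 4) - 1*35 = -162*11/13 - 35 = -18*99/13 - 35 = -1782/13 - 35 = -2237/13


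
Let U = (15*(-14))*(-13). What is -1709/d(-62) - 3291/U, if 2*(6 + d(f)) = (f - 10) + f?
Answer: 1475109/66430 ≈ 22.205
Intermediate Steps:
d(f) = -11 + f (d(f) = -6 + ((f - 10) + f)/2 = -6 + ((-10 + f) + f)/2 = -6 + (-10 + 2*f)/2 = -6 + (-5 + f) = -11 + f)
U = 2730 (U = -210*(-13) = 2730)
-1709/d(-62) - 3291/U = -1709/(-11 - 62) - 3291/2730 = -1709/(-73) - 3291*1/2730 = -1709*(-1/73) - 1097/910 = 1709/73 - 1097/910 = 1475109/66430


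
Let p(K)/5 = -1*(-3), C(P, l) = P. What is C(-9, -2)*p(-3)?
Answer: -135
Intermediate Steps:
p(K) = 15 (p(K) = 5*(-1*(-3)) = 5*3 = 15)
C(-9, -2)*p(-3) = -9*15 = -135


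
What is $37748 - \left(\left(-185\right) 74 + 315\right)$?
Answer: $51123$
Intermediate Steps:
$37748 - \left(\left(-185\right) 74 + 315\right) = 37748 - \left(-13690 + 315\right) = 37748 - -13375 = 37748 + 13375 = 51123$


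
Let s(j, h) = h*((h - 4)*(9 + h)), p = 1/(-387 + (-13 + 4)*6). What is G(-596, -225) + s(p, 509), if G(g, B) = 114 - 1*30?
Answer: 133149394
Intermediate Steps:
G(g, B) = 84 (G(g, B) = 114 - 30 = 84)
p = -1/441 (p = 1/(-387 - 9*6) = 1/(-387 - 54) = 1/(-441) = -1/441 ≈ -0.0022676)
s(j, h) = h*(-4 + h)*(9 + h) (s(j, h) = h*((-4 + h)*(9 + h)) = h*(-4 + h)*(9 + h))
G(-596, -225) + s(p, 509) = 84 + 509*(-36 + 509² + 5*509) = 84 + 509*(-36 + 259081 + 2545) = 84 + 509*261590 = 84 + 133149310 = 133149394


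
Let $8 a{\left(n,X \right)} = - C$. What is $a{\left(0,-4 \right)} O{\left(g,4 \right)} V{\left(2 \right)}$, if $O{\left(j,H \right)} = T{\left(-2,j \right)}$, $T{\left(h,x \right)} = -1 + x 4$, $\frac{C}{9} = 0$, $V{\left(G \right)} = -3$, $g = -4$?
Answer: $0$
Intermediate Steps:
$C = 0$ ($C = 9 \cdot 0 = 0$)
$T{\left(h,x \right)} = -1 + 4 x$
$a{\left(n,X \right)} = 0$ ($a{\left(n,X \right)} = \frac{\left(-1\right) 0}{8} = \frac{1}{8} \cdot 0 = 0$)
$O{\left(j,H \right)} = -1 + 4 j$
$a{\left(0,-4 \right)} O{\left(g,4 \right)} V{\left(2 \right)} = 0 \left(-1 + 4 \left(-4\right)\right) \left(-3\right) = 0 \left(-1 - 16\right) \left(-3\right) = 0 \left(-17\right) \left(-3\right) = 0 \left(-3\right) = 0$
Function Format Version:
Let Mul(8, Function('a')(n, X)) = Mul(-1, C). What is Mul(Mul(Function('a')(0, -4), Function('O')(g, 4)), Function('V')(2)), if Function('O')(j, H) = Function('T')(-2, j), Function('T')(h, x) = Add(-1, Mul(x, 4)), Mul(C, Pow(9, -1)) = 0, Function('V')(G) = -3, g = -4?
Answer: 0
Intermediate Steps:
C = 0 (C = Mul(9, 0) = 0)
Function('T')(h, x) = Add(-1, Mul(4, x))
Function('a')(n, X) = 0 (Function('a')(n, X) = Mul(Rational(1, 8), Mul(-1, 0)) = Mul(Rational(1, 8), 0) = 0)
Function('O')(j, H) = Add(-1, Mul(4, j))
Mul(Mul(Function('a')(0, -4), Function('O')(g, 4)), Function('V')(2)) = Mul(Mul(0, Add(-1, Mul(4, -4))), -3) = Mul(Mul(0, Add(-1, -16)), -3) = Mul(Mul(0, -17), -3) = Mul(0, -3) = 0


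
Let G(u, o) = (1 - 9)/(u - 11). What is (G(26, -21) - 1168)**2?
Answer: 307230784/225 ≈ 1.3655e+6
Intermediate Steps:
G(u, o) = -8/(-11 + u)
(G(26, -21) - 1168)**2 = (-8/(-11 + 26) - 1168)**2 = (-8/15 - 1168)**2 = (-17528/15)**2 = 307230784/225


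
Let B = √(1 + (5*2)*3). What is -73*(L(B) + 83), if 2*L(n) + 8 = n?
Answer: -5767 - 73*√31/2 ≈ -5970.2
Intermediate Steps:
B = √31 (B = √(1 + 10*3) = √(1 + 30) = √31 ≈ 5.5678)
L(n) = -4 + n/2
-73*(L(B) + 83) = -73*((-4 + √31/2) + 83) = -73*(79 + √31/2) = -5767 - 73*√31/2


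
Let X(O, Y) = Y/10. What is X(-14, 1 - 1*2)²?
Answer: 1/100 ≈ 0.010000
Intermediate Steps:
X(O, Y) = Y/10 (X(O, Y) = Y*(⅒) = Y/10)
X(-14, 1 - 1*2)² = ((1 - 1*2)/10)² = ((1 - 2)/10)² = ((⅒)*(-1))² = (-⅒)² = 1/100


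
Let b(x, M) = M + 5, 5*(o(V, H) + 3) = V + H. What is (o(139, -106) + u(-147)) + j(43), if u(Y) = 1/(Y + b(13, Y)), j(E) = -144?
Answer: -202883/1445 ≈ -140.40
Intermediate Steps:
o(V, H) = -3 + H/5 + V/5 (o(V, H) = -3 + (V + H)/5 = -3 + (H + V)/5 = -3 + (H/5 + V/5) = -3 + H/5 + V/5)
b(x, M) = 5 + M
u(Y) = 1/(5 + 2*Y) (u(Y) = 1/(Y + (5 + Y)) = 1/(5 + 2*Y))
(o(139, -106) + u(-147)) + j(43) = ((-3 + (⅕)*(-106) + (⅕)*139) + 1/(5 + 2*(-147))) - 144 = ((-3 - 106/5 + 139/5) + 1/(5 - 294)) - 144 = (18/5 + 1/(-289)) - 144 = (18/5 - 1/289) - 144 = 5197/1445 - 144 = -202883/1445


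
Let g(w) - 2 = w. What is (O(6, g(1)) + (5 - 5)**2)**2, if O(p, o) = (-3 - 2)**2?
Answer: 625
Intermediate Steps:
g(w) = 2 + w
O(p, o) = 25 (O(p, o) = (-5)**2 = 25)
(O(6, g(1)) + (5 - 5)**2)**2 = (25 + (5 - 5)**2)**2 = (25 + 0**2)**2 = (25 + 0)**2 = 25**2 = 625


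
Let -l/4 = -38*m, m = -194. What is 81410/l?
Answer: -40705/14744 ≈ -2.7608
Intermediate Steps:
l = -29488 (l = -(-152)*(-194) = -4*7372 = -29488)
81410/l = 81410/(-29488) = 81410*(-1/29488) = -40705/14744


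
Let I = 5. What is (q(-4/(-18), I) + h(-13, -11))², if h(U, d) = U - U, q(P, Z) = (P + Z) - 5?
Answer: 4/81 ≈ 0.049383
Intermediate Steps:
q(P, Z) = -5 + P + Z
h(U, d) = 0
(q(-4/(-18), I) + h(-13, -11))² = ((-5 - 4/(-18) + 5) + 0)² = ((-5 - 4*(-1/18) + 5) + 0)² = ((-5 + 2/9 + 5) + 0)² = (2/9 + 0)² = (2/9)² = 4/81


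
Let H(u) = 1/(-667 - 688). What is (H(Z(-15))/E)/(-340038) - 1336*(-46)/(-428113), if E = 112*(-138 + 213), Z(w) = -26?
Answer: -33979132283266841/236704443166044000 ≈ -0.14355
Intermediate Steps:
E = 8400 (E = 112*75 = 8400)
H(u) = -1/1355 (H(u) = 1/(-1355) = -1/1355)
(H(Z(-15))/E)/(-340038) - 1336*(-46)/(-428113) = -1/1355/8400/(-340038) - 1336*(-46)/(-428113) = -1/1355*1/8400*(-1/340038) + 61456*(-1/428113) = -1/11382000*(-1/340038) - 61456/428113 = 1/3870312516000 - 61456/428113 = -33979132283266841/236704443166044000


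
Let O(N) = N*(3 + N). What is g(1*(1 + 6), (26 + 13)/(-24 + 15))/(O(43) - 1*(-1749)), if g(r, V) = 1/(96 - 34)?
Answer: 1/231074 ≈ 4.3276e-6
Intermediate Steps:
g(r, V) = 1/62
g(1*(1 + 6), (26 + 13)/(-24 + 15))/(O(43) - 1*(-1749)) = 1/(62*(43*(3 + 43) - 1*(-1749))) = 1/(62*(43*46 + 1749)) = 1/(62*(1978 + 1749)) = (1/62)/3727 = (1/62)*(1/3727) = 1/231074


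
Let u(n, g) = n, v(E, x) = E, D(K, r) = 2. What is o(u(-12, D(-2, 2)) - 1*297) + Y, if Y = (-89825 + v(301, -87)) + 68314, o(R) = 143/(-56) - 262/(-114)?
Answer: -67703135/3192 ≈ -21210.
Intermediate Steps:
o(R) = -815/3192 (o(R) = 143*(-1/56) - 262*(-1/114) = -143/56 + 131/57 = -815/3192)
Y = -21210 (Y = (-89825 + 301) + 68314 = -89524 + 68314 = -21210)
o(u(-12, D(-2, 2)) - 1*297) + Y = -815/3192 - 21210 = -67703135/3192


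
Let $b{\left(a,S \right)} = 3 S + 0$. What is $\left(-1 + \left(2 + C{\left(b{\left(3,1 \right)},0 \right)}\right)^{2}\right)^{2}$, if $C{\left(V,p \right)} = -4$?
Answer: $9$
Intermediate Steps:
$b{\left(a,S \right)} = 3 S$
$\left(-1 + \left(2 + C{\left(b{\left(3,1 \right)},0 \right)}\right)^{2}\right)^{2} = \left(-1 + \left(2 - 4\right)^{2}\right)^{2} = \left(-1 + \left(-2\right)^{2}\right)^{2} = \left(-1 + 4\right)^{2} = 3^{2} = 9$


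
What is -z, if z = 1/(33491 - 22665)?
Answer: -1/10826 ≈ -9.2370e-5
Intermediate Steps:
z = 1/10826 ≈ 9.2370e-5
-z = -1*1/10826 = -1/10826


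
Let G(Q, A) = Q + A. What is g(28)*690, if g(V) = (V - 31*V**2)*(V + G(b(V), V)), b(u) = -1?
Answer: -921274200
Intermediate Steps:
G(Q, A) = A + Q
g(V) = (-1 + 2*V)*(V - 31*V**2) (g(V) = (V - 31*V**2)*(V + (V - 1)) = (V - 31*V**2)*(V + (-1 + V)) = (V - 31*V**2)*(-1 + 2*V) = (-1 + 2*V)*(V - 31*V**2))
g(28)*690 = (28*(-1 - 62*28**2 + 33*28))*690 = (28*(-1 - 62*784 + 924))*690 = (28*(-1 - 48608 + 924))*690 = (28*(-47685))*690 = -1335180*690 = -921274200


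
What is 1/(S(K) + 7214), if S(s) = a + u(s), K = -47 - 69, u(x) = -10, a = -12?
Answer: 1/7192 ≈ 0.00013904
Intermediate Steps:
K = -116
S(s) = -22 (S(s) = -12 - 10 = -22)
1/(S(K) + 7214) = 1/(-22 + 7214) = 1/7192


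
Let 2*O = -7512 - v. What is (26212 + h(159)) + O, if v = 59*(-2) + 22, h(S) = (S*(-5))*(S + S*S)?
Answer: -20202296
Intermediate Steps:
h(S) = -5*S*(S + S²) (h(S) = (-5*S)*(S + S²) = -5*S*(S + S²))
v = -96 (v = -118 + 22 = -96)
O = -3708 (O = (-7512 - 1*(-96))/2 = (-7512 + 96)/2 = (½)*(-7416) = -3708)
(26212 + h(159)) + O = (26212 + 5*159²*(-1 - 1*159)) - 3708 = (26212 + 5*25281*(-1 - 159)) - 3708 = (26212 + 5*25281*(-160)) - 3708 = (26212 - 20224800) - 3708 = -20198588 - 3708 = -20202296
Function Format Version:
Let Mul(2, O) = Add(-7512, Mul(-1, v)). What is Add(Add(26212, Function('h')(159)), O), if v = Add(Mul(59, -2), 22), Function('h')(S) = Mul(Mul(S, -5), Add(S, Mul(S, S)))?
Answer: -20202296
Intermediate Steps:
Function('h')(S) = Mul(-5, S, Add(S, Pow(S, 2))) (Function('h')(S) = Mul(Mul(-5, S), Add(S, Pow(S, 2))) = Mul(-5, S, Add(S, Pow(S, 2))))
v = -96 (v = Add(-118, 22) = -96)
O = -3708 (O = Mul(Rational(1, 2), Add(-7512, Mul(-1, -96))) = Mul(Rational(1, 2), Add(-7512, 96)) = Mul(Rational(1, 2), -7416) = -3708)
Add(Add(26212, Function('h')(159)), O) = Add(Add(26212, Mul(5, Pow(159, 2), Add(-1, Mul(-1, 159)))), -3708) = Add(Add(26212, Mul(5, 25281, Add(-1, -159))), -3708) = Add(Add(26212, Mul(5, 25281, -160)), -3708) = Add(Add(26212, -20224800), -3708) = Add(-20198588, -3708) = -20202296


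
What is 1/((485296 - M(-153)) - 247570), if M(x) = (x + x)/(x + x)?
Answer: 1/237725 ≈ 4.2065e-6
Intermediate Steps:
M(x) = 1 (M(x) = (2*x)/((2*x)) = (2*x)*(1/(2*x)) = 1)
1/((485296 - M(-153)) - 247570) = 1/((485296 - 1*1) - 247570) = 1/((485296 - 1) - 247570) = 1/(485295 - 247570) = 1/237725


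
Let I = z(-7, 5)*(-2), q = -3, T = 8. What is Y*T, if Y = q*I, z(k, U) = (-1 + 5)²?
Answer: 768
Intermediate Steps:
z(k, U) = 16 (z(k, U) = 4² = 16)
I = -32 (I = 16*(-2) = -32)
Y = 96 (Y = -3*(-32) = 96)
Y*T = 96*8 = 768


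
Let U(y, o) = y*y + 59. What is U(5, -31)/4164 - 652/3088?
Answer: -51157/267884 ≈ -0.19097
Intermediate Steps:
U(y, o) = 59 + y² (U(y, o) = y² + 59 = 59 + y²)
U(5, -31)/4164 - 652/3088 = (59 + 5²)/4164 - 652/3088 = (59 + 25)*(1/4164) - 652*1/3088 = 84*(1/4164) - 163/772 = 7/347 - 163/772 = -51157/267884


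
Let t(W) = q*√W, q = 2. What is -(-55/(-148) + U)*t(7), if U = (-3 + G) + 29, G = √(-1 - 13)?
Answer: √7*(-3903 - 148*I*√14)/74 ≈ -139.55 - 19.799*I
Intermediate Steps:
G = I*√14 (G = √(-14) = I*√14 ≈ 3.7417*I)
t(W) = 2*√W
U = 26 + I*√14 (U = (-3 + I*√14) + 29 = 26 + I*√14 ≈ 26.0 + 3.7417*I)
-(-55/(-148) + U)*t(7) = -(-55/(-148) + (26 + I*√14))*2*√7 = -(-55*(-1/148) + (26 + I*√14))*2*√7 = -(55/148 + (26 + I*√14))*2*√7 = -(3903/148 + I*√14)*2*√7 = -2*√7*(3903/148 + I*√14)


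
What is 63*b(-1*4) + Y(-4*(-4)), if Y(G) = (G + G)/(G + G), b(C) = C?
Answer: -251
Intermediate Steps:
Y(G) = 1 (Y(G) = (2*G)/((2*G)) = (2*G)*(1/(2*G)) = 1)
63*b(-1*4) + Y(-4*(-4)) = 63*(-1*4) + 1 = 63*(-4) + 1 = -252 + 1 = -251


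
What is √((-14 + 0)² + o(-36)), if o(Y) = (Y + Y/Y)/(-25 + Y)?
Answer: √731451/61 ≈ 14.020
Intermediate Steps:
o(Y) = (1 + Y)/(-25 + Y) (o(Y) = (Y + 1)/(-25 + Y) = (1 + Y)/(-25 + Y))
√((-14 + 0)² + o(-36)) = √((-14 + 0)² + (1 - 36)/(-25 - 36)) = √((-14)² - 35/(-61)) = √(196 - 1/61*(-35)) = √(196 + 35/61) = √(11991/61) = √731451/61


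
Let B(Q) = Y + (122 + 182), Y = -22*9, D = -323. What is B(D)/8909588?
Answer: 53/4454794 ≈ 1.1897e-5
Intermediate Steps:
Y = -198
B(Q) = 106 (B(Q) = -198 + (122 + 182) = -198 + 304 = 106)
B(D)/8909588 = 106/8909588 = 106*(1/8909588) = 53/4454794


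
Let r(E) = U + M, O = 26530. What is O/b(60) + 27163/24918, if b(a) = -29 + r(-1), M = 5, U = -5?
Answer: -660286813/722622 ≈ -913.74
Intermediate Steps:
r(E) = 0 (r(E) = -5 + 5 = 0)
b(a) = -29 (b(a) = -29 + 0 = -29)
O/b(60) + 27163/24918 = 26530/(-29) + 27163/24918 = 26530*(-1/29) + 27163*(1/24918) = -26530/29 + 27163/24918 = -660286813/722622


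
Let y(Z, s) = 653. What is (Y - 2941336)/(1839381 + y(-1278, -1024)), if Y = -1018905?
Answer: -3960241/1840034 ≈ -2.1523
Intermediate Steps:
(Y - 2941336)/(1839381 + y(-1278, -1024)) = (-1018905 - 2941336)/(1839381 + 653) = -3960241/1840034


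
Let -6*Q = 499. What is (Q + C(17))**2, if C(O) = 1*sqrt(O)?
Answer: 249613/36 - 499*sqrt(17)/3 ≈ 6247.9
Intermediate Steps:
Q = -499/6 (Q = -1/6*499 = -499/6 ≈ -83.167)
C(O) = sqrt(O)
(Q + C(17))**2 = (-499/6 + sqrt(17))**2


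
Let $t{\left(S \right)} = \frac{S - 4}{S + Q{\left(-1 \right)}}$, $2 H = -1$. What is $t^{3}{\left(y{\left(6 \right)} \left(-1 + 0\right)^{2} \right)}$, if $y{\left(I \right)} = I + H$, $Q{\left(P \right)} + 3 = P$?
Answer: $1$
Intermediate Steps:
$H = - \frac{1}{2}$ ($H = \frac{1}{2} \left(-1\right) = - \frac{1}{2} \approx -0.5$)
$Q{\left(P \right)} = -3 + P$
$y{\left(I \right)} = - \frac{1}{2} + I$ ($y{\left(I \right)} = I - \frac{1}{2} = - \frac{1}{2} + I$)
$t{\left(S \right)} = 1$ ($t{\left(S \right)} = \frac{S - 4}{S - 4} = \frac{-4 + S}{S - 4} = \frac{-4 + S}{-4 + S} = 1$)
$t^{3}{\left(y{\left(6 \right)} \left(-1 + 0\right)^{2} \right)} = 1^{3} = 1$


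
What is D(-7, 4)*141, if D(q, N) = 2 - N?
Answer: -282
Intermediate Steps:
D(-7, 4)*141 = (2 - 1*4)*141 = (2 - 4)*141 = -2*141 = -282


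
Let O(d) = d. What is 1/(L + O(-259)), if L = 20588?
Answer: 1/20329 ≈ 4.9191e-5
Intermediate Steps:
1/(L + O(-259)) = 1/(20588 - 259) = 1/20329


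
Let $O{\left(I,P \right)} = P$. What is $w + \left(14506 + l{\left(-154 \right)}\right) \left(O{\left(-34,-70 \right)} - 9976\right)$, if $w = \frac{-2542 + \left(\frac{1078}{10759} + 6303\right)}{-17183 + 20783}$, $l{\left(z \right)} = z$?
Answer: $- \frac{265925944197863}{1844400} \approx -1.4418 \cdot 10^{8}$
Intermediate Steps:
$w = \frac{1926937}{1844400}$ ($w = \frac{-2542 + \left(1078 \cdot \frac{1}{10759} + 6303\right)}{3600} = \left(-2542 + \left(\frac{154}{1537} + 6303\right)\right) \frac{1}{3600} = \left(-2542 + \frac{9687865}{1537}\right) \frac{1}{3600} = \frac{5780811}{1537} \cdot \frac{1}{3600} = \frac{1926937}{1844400} \approx 1.0448$)
$w + \left(14506 + l{\left(-154 \right)}\right) \left(O{\left(-34,-70 \right)} - 9976\right) = \frac{1926937}{1844400} + \left(14506 - 154\right) \left(-70 - 9976\right) = \frac{1926937}{1844400} + 14352 \left(-10046\right) = \frac{1926937}{1844400} - 144180192 = - \frac{265925944197863}{1844400}$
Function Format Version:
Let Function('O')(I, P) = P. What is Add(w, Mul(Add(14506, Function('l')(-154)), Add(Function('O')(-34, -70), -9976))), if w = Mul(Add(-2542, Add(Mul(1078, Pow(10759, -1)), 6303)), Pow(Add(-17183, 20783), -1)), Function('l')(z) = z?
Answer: Rational(-265925944197863, 1844400) ≈ -1.4418e+8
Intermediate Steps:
w = Rational(1926937, 1844400) (w = Mul(Add(-2542, Add(Mul(1078, Rational(1, 10759)), 6303)), Pow(3600, -1)) = Mul(Add(-2542, Add(Rational(154, 1537), 6303)), Rational(1, 3600)) = Mul(Add(-2542, Rational(9687865, 1537)), Rational(1, 3600)) = Mul(Rational(5780811, 1537), Rational(1, 3600)) = Rational(1926937, 1844400) ≈ 1.0448)
Add(w, Mul(Add(14506, Function('l')(-154)), Add(Function('O')(-34, -70), -9976))) = Add(Rational(1926937, 1844400), Mul(Add(14506, -154), Add(-70, -9976))) = Add(Rational(1926937, 1844400), Mul(14352, -10046)) = Add(Rational(1926937, 1844400), -144180192) = Rational(-265925944197863, 1844400)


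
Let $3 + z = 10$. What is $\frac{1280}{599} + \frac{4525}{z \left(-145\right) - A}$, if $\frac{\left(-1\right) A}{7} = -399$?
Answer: $\frac{2163765}{2280992} \approx 0.94861$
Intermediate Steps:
$z = 7$ ($z = -3 + 10 = 7$)
$A = 2793$ ($A = \left(-7\right) \left(-399\right) = 2793$)
$\frac{1280}{599} + \frac{4525}{z \left(-145\right) - A} = \frac{1280}{599} + \frac{4525}{7 \left(-145\right) - 2793} = 1280 \cdot \frac{1}{599} + \frac{4525}{-1015 - 2793} = \frac{1280}{599} + \frac{4525}{-3808} = \frac{1280}{599} + 4525 \left(- \frac{1}{3808}\right) = \frac{1280}{599} - \frac{4525}{3808} = \frac{2163765}{2280992}$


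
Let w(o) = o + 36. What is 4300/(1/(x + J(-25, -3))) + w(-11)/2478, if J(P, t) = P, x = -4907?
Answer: -52552432775/2478 ≈ -2.1208e+7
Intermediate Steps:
w(o) = 36 + o
4300/(1/(x + J(-25, -3))) + w(-11)/2478 = 4300/(1/(-4907 - 25)) + (36 - 11)/2478 = 4300/(1/(-4932)) + 25*(1/2478) = 4300/(-1/4932) + 25/2478 = 4300*(-4932) + 25/2478 = -21207600 + 25/2478 = -52552432775/2478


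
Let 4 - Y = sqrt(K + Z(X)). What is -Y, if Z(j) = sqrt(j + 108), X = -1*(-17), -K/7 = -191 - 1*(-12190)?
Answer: -4 + I*sqrt(83993 - 5*sqrt(5)) ≈ -4.0 + 289.8*I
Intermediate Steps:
K = -83993 (K = -7*(-191 - 1*(-12190)) = -7*(-191 + 12190) = -7*11999 = -83993)
X = 17
Z(j) = sqrt(108 + j)
Y = 4 - sqrt(-83993 + 5*sqrt(5)) (Y = 4 - sqrt(-83993 + sqrt(108 + 17)) = 4 - sqrt(-83993 + sqrt(125)) = 4 - sqrt(-83993 + 5*sqrt(5)) ≈ 4.0 - 289.8*I)
-Y = -(4 - sqrt(-83993 + 5*sqrt(5))) = -4 + sqrt(-83993 + 5*sqrt(5))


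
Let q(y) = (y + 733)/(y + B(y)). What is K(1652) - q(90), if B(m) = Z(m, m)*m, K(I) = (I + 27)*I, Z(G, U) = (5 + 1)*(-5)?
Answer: 7239378703/2610 ≈ 2.7737e+6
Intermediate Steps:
Z(G, U) = -30 (Z(G, U) = 6*(-5) = -30)
K(I) = I*(27 + I) (K(I) = (27 + I)*I = I*(27 + I))
B(m) = -30*m
q(y) = -(733 + y)/(29*y) (q(y) = (y + 733)/(y - 30*y) = (733 + y)/((-29*y)) = (733 + y)*(-1/(29*y)) = -(733 + y)/(29*y))
K(1652) - q(90) = 1652*(27 + 1652) - (-733 - 1*90)/(29*90) = 1652*1679 - (-733 - 90)/(29*90) = 2773708 - (-823)/(29*90) = 2773708 - 1*(-823/2610) = 2773708 + 823/2610 = 7239378703/2610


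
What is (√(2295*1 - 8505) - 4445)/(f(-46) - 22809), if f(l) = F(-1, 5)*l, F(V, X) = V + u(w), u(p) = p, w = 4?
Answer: 4445/22947 - I*√690/7649 ≈ 0.19371 - 0.0034342*I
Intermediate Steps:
F(V, X) = 4 + V (F(V, X) = V + 4 = 4 + V)
f(l) = 3*l (f(l) = (4 - 1)*l = 3*l)
(√(2295*1 - 8505) - 4445)/(f(-46) - 22809) = (√(2295*1 - 8505) - 4445)/(3*(-46) - 22809) = (√(2295 - 8505) - 4445)/(-138 - 22809) = (√(-6210) - 4445)/(-22947) = (3*I*√690 - 4445)*(-1/22947) = (-4445 + 3*I*√690)*(-1/22947) = 4445/22947 - I*√690/7649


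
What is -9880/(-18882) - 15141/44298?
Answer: 8431771/46468602 ≈ 0.18145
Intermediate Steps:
-9880/(-18882) - 15141/44298 = -9880*(-1/18882) - 15141*1/44298 = 4940/9441 - 5047/14766 = 8431771/46468602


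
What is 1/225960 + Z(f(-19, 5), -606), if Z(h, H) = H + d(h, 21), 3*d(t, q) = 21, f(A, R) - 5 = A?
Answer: -135350039/225960 ≈ -599.00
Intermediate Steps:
f(A, R) = 5 + A
d(t, q) = 7 (d(t, q) = (⅓)*21 = 7)
Z(h, H) = 7 + H (Z(h, H) = H + 7 = 7 + H)
1/225960 + Z(f(-19, 5), -606) = 1/225960 + (7 - 606) = 1/225960 - 599 = -135350039/225960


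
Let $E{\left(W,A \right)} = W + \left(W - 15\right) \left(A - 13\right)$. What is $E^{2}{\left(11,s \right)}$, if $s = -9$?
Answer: $9801$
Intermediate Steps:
$E{\left(W,A \right)} = W + \left(-15 + W\right) \left(-13 + A\right)$
$E^{2}{\left(11,s \right)} = \left(195 - -135 - 132 - 99\right)^{2} = \left(195 + 135 - 132 - 99\right)^{2} = 99^{2} = 9801$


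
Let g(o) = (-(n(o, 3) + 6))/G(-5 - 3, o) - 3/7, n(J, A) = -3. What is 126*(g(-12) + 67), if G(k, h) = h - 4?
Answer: 67293/8 ≈ 8411.6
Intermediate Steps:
G(k, h) = -4 + h
g(o) = -3/7 - 3/(-4 + o) (g(o) = (-(-3 + 6))/(-4 + o) - 3/7 = (-1*3)/(-4 + o) - 3*⅐ = -3/(-4 + o) - 3/7 = -3/7 - 3/(-4 + o))
126*(g(-12) + 67) = 126*(3*(-3 - 1*(-12))/(7*(-4 - 12)) + 67) = 126*((3/7)*(-3 + 12)/(-16) + 67) = 126*((3/7)*(-1/16)*9 + 67) = 126*(-27/112 + 67) = 126*(7477/112) = 67293/8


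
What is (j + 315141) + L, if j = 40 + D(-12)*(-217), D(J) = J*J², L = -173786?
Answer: 516371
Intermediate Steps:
D(J) = J³
j = 375016 (j = 40 + (-12)³*(-217) = 40 - 1728*(-217) = 40 + 374976 = 375016)
(j + 315141) + L = (375016 + 315141) - 173786 = 690157 - 173786 = 516371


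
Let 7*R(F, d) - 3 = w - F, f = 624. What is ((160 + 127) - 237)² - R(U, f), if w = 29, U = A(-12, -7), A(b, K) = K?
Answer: 17461/7 ≈ 2494.4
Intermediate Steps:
U = -7
R(F, d) = 32/7 - F/7 (R(F, d) = 3/7 + (29 - F)/7 = 3/7 + (29/7 - F/7) = 32/7 - F/7)
((160 + 127) - 237)² - R(U, f) = ((160 + 127) - 237)² - (32/7 - ⅐*(-7)) = (287 - 237)² - (32/7 + 1) = 50² - 1*39/7 = 2500 - 39/7 = 17461/7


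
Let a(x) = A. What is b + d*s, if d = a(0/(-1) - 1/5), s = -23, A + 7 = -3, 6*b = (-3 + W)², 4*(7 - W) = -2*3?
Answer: 5641/24 ≈ 235.04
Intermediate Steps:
W = 17/2 (W = 7 - (-1)*3/2 = 7 - ¼*(-6) = 7 + 3/2 = 17/2 ≈ 8.5000)
b = 121/24 (b = (-3 + 17/2)²/6 = (11/2)²/6 = (⅙)*(121/4) = 121/24 ≈ 5.0417)
A = -10 (A = -7 - 3 = -10)
a(x) = -10
d = -10
b + d*s = 121/24 - 10*(-23) = 121/24 + 230 = 5641/24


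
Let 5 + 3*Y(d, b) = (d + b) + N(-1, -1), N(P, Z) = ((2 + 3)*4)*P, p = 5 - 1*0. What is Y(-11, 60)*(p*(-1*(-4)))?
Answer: 160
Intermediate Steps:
p = 5 (p = 5 + 0 = 5)
N(P, Z) = 20*P (N(P, Z) = (5*4)*P = 20*P)
Y(d, b) = -25/3 + b/3 + d/3 (Y(d, b) = -5/3 + ((d + b) + 20*(-1))/3 = -5/3 + ((b + d) - 20)/3 = -5/3 + (-20 + b + d)/3 = -5/3 + (-20/3 + b/3 + d/3) = -25/3 + b/3 + d/3)
Y(-11, 60)*(p*(-1*(-4))) = (-25/3 + (⅓)*60 + (⅓)*(-11))*(5*(-1*(-4))) = (-25/3 + 20 - 11/3)*(5*4) = 8*20 = 160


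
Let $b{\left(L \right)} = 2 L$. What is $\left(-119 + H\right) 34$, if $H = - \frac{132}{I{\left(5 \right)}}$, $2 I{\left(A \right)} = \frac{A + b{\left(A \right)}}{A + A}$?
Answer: $-10030$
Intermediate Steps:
$I{\left(A \right)} = \frac{3}{4}$ ($I{\left(A \right)} = \frac{\left(A + 2 A\right) \frac{1}{A + A}}{2} = \frac{3 A \frac{1}{2 A}}{2} = \frac{1}{2} \cdot \frac{3}{2} = \frac{3}{4}$)
$H = -176$ ($H = - \frac{132}{\frac{3}{4}} = \left(-132\right) \frac{4}{3} = -176$)
$\left(-119 + H\right) 34 = \left(-119 - 176\right) 34 = \left(-295\right) 34 = -10030$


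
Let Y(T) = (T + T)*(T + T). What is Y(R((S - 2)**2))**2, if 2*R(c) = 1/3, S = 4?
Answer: 1/81 ≈ 0.012346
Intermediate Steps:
R(c) = 1/6 (R(c) = (1/2)/3 = (1/2)*(1/3) = 1/6)
Y(T) = 4*T**2 (Y(T) = (2*T)*(2*T) = 4*T**2)
Y(R((S - 2)**2))**2 = (4*(1/6)**2)**2 = (4*(1/36))**2 = (1/9)**2 = 1/81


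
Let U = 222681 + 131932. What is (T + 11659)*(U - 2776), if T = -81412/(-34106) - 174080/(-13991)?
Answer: 57644181278299323/14034619 ≈ 4.1073e+9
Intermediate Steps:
U = 354613
T = 208123758/14034619 (T = -81412*(-1/34106) - 174080*(-1/13991) = 40706/17053 + 10240/823 = 208123758/14034619 ≈ 14.829)
(T + 11659)*(U - 2776) = (208123758/14034619 + 11659)*(354613 - 2776) = (163837746679/14034619)*351837 = 57644181278299323/14034619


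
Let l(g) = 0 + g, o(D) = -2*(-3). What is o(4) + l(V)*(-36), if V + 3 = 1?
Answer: 78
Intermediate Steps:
o(D) = 6
V = -2 (V = -3 + 1 = -2)
l(g) = g
o(4) + l(V)*(-36) = 6 - 2*(-36) = 6 + 72 = 78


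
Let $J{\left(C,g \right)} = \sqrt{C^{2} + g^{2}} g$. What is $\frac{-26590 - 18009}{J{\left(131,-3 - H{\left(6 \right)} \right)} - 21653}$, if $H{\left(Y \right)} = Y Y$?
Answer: $\frac{965702147}{440437087} - \frac{1739361 \sqrt{18682}}{440437087} \approx 1.6528$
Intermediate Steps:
$H{\left(Y \right)} = Y^{2}$
$J{\left(C,g \right)} = g \sqrt{C^{2} + g^{2}}$
$\frac{-26590 - 18009}{J{\left(131,-3 - H{\left(6 \right)} \right)} - 21653} = \frac{-26590 - 18009}{\left(-3 - 6^{2}\right) \sqrt{131^{2} + \left(-3 - 6^{2}\right)^{2}} - 21653} = - \frac{44599}{\left(-3 - 36\right) \sqrt{17161 + \left(-3 - 36\right)^{2}} - 21653} = - \frac{44599}{- 39 \sqrt{17161 + \left(-39\right)^{2}} - 21653} = - \frac{44599}{- 39 \sqrt{17161 + 1521} - 21653} = - \frac{44599}{- 39 \sqrt{18682} - 21653} = - \frac{44599}{-21653 - 39 \sqrt{18682}}$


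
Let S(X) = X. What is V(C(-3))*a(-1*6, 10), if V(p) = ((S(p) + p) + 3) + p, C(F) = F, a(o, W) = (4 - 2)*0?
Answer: 0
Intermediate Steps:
a(o, W) = 0 (a(o, W) = 2*0 = 0)
V(p) = 3 + 3*p (V(p) = ((p + p) + 3) + p = (2*p + 3) + p = (3 + 2*p) + p = 3 + 3*p)
V(C(-3))*a(-1*6, 10) = (3 + 3*(-3))*0 = (3 - 9)*0 = -6*0 = 0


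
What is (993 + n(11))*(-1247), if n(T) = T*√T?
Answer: -1238271 - 13717*√11 ≈ -1.2838e+6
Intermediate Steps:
n(T) = T^(3/2)
(993 + n(11))*(-1247) = (993 + 11^(3/2))*(-1247) = (993 + 11*√11)*(-1247) = -1238271 - 13717*√11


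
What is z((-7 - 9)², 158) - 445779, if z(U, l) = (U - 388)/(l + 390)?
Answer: -61071756/137 ≈ -4.4578e+5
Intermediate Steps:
z(U, l) = (-388 + U)/(390 + l)
z((-7 - 9)², 158) - 445779 = (-388 + (-7 - 9)²)/(390 + 158) - 445779 = (-388 + (-16)²)/548 - 445779 = (-388 + 256)/548 - 445779 = (1/548)*(-132) - 445779 = -33/137 - 445779 = -61071756/137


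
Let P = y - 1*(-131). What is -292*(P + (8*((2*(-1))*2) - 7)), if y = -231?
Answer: 40588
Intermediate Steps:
P = -100 (P = -231 - 1*(-131) = -231 + 131 = -100)
-292*(P + (8*((2*(-1))*2) - 7)) = -292*(-100 + (8*((2*(-1))*2) - 7)) = -292*(-100 + (8*(-2*2) - 7)) = -292*(-100 + (8*(-4) - 7)) = -292*(-100 + (-32 - 7)) = -292*(-100 - 39) = -292*(-139) = 40588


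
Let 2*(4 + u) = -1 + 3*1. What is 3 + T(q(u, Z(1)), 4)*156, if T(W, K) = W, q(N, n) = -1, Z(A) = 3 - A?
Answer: -153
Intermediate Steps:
u = -3 (u = -4 + (-1 + 3*1)/2 = -4 + (-1 + 3)/2 = -4 + (½)*2 = -4 + 1 = -3)
3 + T(q(u, Z(1)), 4)*156 = 3 - 1*156 = 3 - 156 = -153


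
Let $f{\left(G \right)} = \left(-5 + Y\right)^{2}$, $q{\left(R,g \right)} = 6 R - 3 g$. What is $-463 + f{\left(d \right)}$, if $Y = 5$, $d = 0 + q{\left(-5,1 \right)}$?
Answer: $-463$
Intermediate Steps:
$q{\left(R,g \right)} = - 3 g + 6 R$
$d = -33$ ($d = 0 + \left(\left(-3\right) 1 + 6 \left(-5\right)\right) = 0 - 33 = -33$)
$f{\left(G \right)} = 0$ ($f{\left(G \right)} = \left(-5 + 5\right)^{2} = 0^{2} = 0$)
$-463 + f{\left(d \right)} = -463 + 0 = -463$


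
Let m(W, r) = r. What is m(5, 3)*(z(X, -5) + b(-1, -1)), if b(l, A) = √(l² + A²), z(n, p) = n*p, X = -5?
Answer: 75 + 3*√2 ≈ 79.243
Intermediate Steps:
b(l, A) = √(A² + l²)
m(5, 3)*(z(X, -5) + b(-1, -1)) = 3*(-5*(-5) + √((-1)² + (-1)²)) = 3*(25 + √(1 + 1)) = 3*(25 + √2) = 75 + 3*√2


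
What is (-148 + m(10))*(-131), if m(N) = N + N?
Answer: 16768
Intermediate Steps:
m(N) = 2*N
(-148 + m(10))*(-131) = (-148 + 2*10)*(-131) = (-148 + 20)*(-131) = -128*(-131) = 16768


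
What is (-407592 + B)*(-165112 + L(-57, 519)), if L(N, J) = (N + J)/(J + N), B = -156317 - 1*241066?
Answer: 132910227225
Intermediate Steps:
B = -397383 (B = -156317 - 241066 = -397383)
L(N, J) = 1 (L(N, J) = (J + N)/(J + N) = 1)
(-407592 + B)*(-165112 + L(-57, 519)) = (-407592 - 397383)*(-165112 + 1) = -804975*(-165111) = 132910227225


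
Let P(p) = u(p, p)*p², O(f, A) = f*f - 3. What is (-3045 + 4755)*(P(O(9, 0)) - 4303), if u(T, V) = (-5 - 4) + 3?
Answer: -69779970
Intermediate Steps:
u(T, V) = -6 (u(T, V) = -9 + 3 = -6)
O(f, A) = -3 + f² (O(f, A) = f² - 3 = -3 + f²)
P(p) = -6*p²
(-3045 + 4755)*(P(O(9, 0)) - 4303) = (-3045 + 4755)*(-6*(-3 + 9²)² - 4303) = 1710*(-6*(-3 + 81)² - 4303) = 1710*(-6*78² - 4303) = 1710*(-6*6084 - 4303) = 1710*(-36504 - 4303) = 1710*(-40807) = -69779970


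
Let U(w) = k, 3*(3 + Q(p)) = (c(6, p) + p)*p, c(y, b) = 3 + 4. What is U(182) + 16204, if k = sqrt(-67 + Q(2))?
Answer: 16204 + 8*I ≈ 16204.0 + 8.0*I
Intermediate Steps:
c(y, b) = 7
Q(p) = -3 + p*(7 + p)/3 (Q(p) = -3 + ((7 + p)*p)/3 = -3 + (p*(7 + p))/3 = -3 + p*(7 + p)/3)
k = 8*I (k = sqrt(-67 + (-3 + (1/3)*2**2 + (7/3)*2)) = sqrt(-67 + (-3 + (1/3)*4 + 14/3)) = sqrt(-67 + (-3 + 4/3 + 14/3)) = sqrt(-67 + 3) = sqrt(-64) = 8*I ≈ 8.0*I)
U(w) = 8*I
U(182) + 16204 = 8*I + 16204 = 16204 + 8*I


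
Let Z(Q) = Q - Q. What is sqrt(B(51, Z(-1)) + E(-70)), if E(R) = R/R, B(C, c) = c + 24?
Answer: 5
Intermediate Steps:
Z(Q) = 0
B(C, c) = 24 + c
E(R) = 1
sqrt(B(51, Z(-1)) + E(-70)) = sqrt((24 + 0) + 1) = sqrt(24 + 1) = sqrt(25) = 5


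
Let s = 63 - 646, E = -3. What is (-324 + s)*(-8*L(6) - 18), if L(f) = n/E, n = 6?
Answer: 1814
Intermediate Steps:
L(f) = -2 (L(f) = 6/(-3) = 6*(-⅓) = -2)
s = -583
(-324 + s)*(-8*L(6) - 18) = (-324 - 583)*(-8*(-2) - 18) = -907*(16 - 18) = -907*(-2) = 1814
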